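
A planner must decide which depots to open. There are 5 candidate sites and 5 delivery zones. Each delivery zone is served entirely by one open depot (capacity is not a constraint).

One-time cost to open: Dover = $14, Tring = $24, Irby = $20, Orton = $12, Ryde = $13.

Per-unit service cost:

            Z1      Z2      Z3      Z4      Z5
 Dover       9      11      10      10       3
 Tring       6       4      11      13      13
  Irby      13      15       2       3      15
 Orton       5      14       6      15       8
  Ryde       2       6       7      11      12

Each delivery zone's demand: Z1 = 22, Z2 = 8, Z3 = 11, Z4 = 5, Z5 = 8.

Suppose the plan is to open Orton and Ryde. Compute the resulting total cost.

Total cost: 302

Each delivery zone is assigned to its cheapest site among the open ones.
{Orton, Ryde}: Z1→Ryde 2·22=44, Z2→Ryde 6·8=48, Z3→Orton 6·11=66, Z4→Ryde 11·5=55, Z5→Orton 8·8=64. Service 277; fixed 25; total 302.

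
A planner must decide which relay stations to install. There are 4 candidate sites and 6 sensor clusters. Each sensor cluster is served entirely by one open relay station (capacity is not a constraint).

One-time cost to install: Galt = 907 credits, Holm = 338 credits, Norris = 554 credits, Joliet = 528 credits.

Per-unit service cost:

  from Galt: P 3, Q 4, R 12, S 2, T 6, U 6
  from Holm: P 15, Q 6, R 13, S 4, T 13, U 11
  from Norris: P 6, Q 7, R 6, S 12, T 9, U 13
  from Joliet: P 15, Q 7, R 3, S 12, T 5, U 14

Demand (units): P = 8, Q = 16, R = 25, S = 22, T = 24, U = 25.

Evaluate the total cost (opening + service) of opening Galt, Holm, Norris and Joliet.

Each sensor cluster is assigned to its cheapest site among the open ones.
{Galt, Holm, Norris, Joliet}: P→Galt 3·8=24, Q→Galt 4·16=64, R→Joliet 3·25=75, S→Galt 2·22=44, T→Joliet 5·24=120, U→Galt 6·25=150. Service 477; fixed 2327; total 2804.

Total cost: 2804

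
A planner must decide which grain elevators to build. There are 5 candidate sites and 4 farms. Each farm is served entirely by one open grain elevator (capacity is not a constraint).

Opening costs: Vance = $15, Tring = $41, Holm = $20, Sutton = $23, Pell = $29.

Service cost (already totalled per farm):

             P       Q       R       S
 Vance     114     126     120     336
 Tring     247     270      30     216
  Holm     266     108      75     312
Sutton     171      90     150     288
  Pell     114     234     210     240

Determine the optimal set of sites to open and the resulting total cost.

Open Vance, Tring and Sutton; minimum total cost 529.

For any fixed open set, each farm goes to its cheapest open site; total = fixed + service.
{Vance, Tring, Sutton}: P→Vance 114, Q→Sutton 90, R→Tring 30, S→Tring 216. Service 450; fixed 79; total 529.
{Vance, Tring}: P→Vance 114, Q→Vance 126, R→Tring 30, S→Tring 216. Service 486; fixed 56; total 542.
{Tring, Sutton, Pell}: P→Pell 114, Q→Sutton 90, R→Tring 30, S→Tring 216. Service 450; fixed 93; total 543.
{Vance, Tring, Holm, Sutton, Pell}: service 450 + fixed 128 = 578
No other subset beats 529.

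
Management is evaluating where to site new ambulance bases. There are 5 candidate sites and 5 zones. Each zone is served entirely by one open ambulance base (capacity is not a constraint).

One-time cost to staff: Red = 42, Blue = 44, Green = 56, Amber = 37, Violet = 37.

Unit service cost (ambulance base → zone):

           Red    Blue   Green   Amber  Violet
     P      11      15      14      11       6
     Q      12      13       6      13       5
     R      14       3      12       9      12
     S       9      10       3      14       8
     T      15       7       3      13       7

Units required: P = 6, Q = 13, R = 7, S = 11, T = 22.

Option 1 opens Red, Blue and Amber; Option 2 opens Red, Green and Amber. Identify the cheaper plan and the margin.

Option 1: {Red, Blue, Amber}: P→Red 11·6=66, Q→Red 12·13=156, R→Blue 3·7=21, S→Red 9·11=99, T→Blue 7·22=154. Service 496; fixed 123; total 619.
Option 2: {Red, Green, Amber}: P→Red 11·6=66, Q→Green 6·13=78, R→Amber 9·7=63, S→Green 3·11=33, T→Green 3·22=66. Service 306; fixed 135; total 441.
Difference: |619 − 441| = 178.

Option 2 is cheaper by 178.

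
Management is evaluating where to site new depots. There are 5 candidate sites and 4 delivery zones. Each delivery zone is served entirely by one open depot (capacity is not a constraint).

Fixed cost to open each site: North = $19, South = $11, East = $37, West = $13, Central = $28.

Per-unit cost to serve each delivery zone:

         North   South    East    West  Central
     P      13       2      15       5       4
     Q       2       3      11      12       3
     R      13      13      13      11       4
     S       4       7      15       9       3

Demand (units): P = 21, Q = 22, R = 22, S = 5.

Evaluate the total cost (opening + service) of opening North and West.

Each delivery zone is assigned to its cheapest site among the open ones.
{North, West}: P→West 5·21=105, Q→North 2·22=44, R→West 11·22=242, S→North 4·5=20. Service 411; fixed 32; total 443.

Total cost: 443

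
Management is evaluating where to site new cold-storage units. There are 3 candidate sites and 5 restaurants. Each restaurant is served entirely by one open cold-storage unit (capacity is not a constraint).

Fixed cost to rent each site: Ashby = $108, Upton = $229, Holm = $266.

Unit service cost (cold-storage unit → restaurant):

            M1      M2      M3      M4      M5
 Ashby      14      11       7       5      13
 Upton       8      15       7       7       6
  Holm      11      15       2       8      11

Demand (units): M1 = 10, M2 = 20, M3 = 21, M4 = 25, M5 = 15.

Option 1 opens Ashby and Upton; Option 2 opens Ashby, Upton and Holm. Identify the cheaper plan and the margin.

Option 1 is cheaper by 161.

Option 1: {Ashby, Upton}: M1→Upton 8·10=80, M2→Ashby 11·20=220, M3→Ashby 7·21=147, M4→Ashby 5·25=125, M5→Upton 6·15=90. Service 662; fixed 337; total 999.
Option 2: {Ashby, Upton, Holm}: M1→Upton 8·10=80, M2→Ashby 11·20=220, M3→Holm 2·21=42, M4→Ashby 5·25=125, M5→Upton 6·15=90. Service 557; fixed 603; total 1160.
Difference: |999 − 1160| = 161.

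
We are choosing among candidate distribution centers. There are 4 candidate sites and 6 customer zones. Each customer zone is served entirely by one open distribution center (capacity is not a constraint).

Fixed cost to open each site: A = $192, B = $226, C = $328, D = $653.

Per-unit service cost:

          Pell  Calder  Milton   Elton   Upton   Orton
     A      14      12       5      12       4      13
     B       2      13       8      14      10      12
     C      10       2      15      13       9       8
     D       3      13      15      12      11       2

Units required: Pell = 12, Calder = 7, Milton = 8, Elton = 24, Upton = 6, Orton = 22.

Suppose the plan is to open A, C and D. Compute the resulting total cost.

Total cost: 1619

Each customer zone is assigned to its cheapest site among the open ones.
{A, C, D}: Pell→D 3·12=36, Calder→C 2·7=14, Milton→A 5·8=40, Elton→A 12·24=288, Upton→A 4·6=24, Orton→D 2·22=44. Service 446; fixed 1173; total 1619.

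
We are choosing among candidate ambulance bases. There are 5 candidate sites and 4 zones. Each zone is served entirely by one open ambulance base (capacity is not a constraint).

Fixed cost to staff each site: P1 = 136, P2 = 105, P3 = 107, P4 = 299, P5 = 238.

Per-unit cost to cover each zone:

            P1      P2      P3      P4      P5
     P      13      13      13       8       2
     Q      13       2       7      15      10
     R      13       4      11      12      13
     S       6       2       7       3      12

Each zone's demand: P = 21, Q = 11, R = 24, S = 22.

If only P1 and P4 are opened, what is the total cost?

Each zone is assigned to its cheapest site among the open ones.
{P1, P4}: P→P4 8·21=168, Q→P1 13·11=143, R→P4 12·24=288, S→P4 3·22=66. Service 665; fixed 435; total 1100.

Total cost: 1100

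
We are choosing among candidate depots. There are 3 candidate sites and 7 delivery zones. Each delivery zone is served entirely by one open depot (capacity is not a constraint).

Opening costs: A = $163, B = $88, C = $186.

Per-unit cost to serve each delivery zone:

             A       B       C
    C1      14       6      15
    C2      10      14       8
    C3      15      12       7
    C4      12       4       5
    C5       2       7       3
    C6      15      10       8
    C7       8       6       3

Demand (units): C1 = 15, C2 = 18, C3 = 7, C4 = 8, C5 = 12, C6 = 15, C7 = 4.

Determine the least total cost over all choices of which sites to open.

Minimum total cost: 757

For any fixed open set, each delivery zone goes to its cheapest open site; total = fixed + service.
{B, C}: C1→B 6·15=90, C2→C 8·18=144, C3→C 7·7=49, C4→B 4·8=32, C5→C 3·12=36, C6→C 8·15=120, C7→C 3·4=12. Service 483; fixed 274; total 757.
{B}: service 716 + fixed 88 = 804
{C}: service 626 + fixed 186 = 812
{A, B, C}: service 471 + fixed 437 = 908
No other subset beats 757.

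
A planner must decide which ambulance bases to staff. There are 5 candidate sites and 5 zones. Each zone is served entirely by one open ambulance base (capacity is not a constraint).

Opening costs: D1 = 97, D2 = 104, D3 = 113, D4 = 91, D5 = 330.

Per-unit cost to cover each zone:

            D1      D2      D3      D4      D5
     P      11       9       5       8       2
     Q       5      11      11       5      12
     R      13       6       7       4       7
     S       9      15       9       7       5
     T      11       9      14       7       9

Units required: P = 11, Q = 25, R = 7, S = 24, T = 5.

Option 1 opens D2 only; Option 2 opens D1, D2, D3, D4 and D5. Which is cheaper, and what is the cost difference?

Option 1 is cheaper by 140.

Option 1: {D2}: P→D2 9·11=99, Q→D2 11·25=275, R→D2 6·7=42, S→D2 15·24=360, T→D2 9·5=45. Service 821; fixed 104; total 925.
Option 2: {D1, D2, D3, D4, D5}: P→D5 2·11=22, Q→D1 5·25=125, R→D4 4·7=28, S→D5 5·24=120, T→D4 7·5=35. Service 330; fixed 735; total 1065.
Difference: |925 − 1065| = 140.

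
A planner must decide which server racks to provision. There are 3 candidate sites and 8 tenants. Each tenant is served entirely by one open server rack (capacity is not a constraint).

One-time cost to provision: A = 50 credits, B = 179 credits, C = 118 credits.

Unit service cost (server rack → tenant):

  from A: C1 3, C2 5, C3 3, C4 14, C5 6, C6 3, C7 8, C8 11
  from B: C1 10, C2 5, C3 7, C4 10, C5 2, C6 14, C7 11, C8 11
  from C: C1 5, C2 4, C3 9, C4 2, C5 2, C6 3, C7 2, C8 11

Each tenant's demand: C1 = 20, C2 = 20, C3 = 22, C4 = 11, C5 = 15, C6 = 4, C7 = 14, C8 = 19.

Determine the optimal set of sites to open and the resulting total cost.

For any fixed open set, each tenant goes to its cheapest open site; total = fixed + service.
{A, C}: C1→A 3·20=60, C2→C 4·20=80, C3→A 3·22=66, C4→C 2·11=22, C5→C 2·15=30, C6→A 3·4=12, C7→C 2·14=28, C8→A 11·19=209. Service 507; fixed 168; total 675.
{C}: service 679 + fixed 118 = 797
{A}: C1→A 3·20=60, C2→A 5·20=100, C3→A 3·22=66, C4→A 14·11=154, C5→A 6·15=90, C6→A 3·4=12, C7→A 8·14=112, C8→A 11·19=209. Service 803; fixed 50; total 853.
{A, B, C}: service 507 + fixed 347 = 854
(All 7 nonempty subsets were checked; A and C is lowest.)

Open A and C; minimum total cost 675.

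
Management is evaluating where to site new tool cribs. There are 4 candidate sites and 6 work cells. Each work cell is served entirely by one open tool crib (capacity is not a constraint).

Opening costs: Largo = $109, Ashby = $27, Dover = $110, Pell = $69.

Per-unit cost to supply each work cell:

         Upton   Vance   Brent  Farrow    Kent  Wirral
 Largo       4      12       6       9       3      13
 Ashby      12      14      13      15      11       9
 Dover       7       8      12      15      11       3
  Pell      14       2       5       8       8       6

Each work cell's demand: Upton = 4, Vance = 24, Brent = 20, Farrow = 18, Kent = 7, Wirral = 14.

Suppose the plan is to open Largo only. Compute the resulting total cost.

Each work cell is assigned to its cheapest site among the open ones.
{Largo}: Upton→Largo 4·4=16, Vance→Largo 12·24=288, Brent→Largo 6·20=120, Farrow→Largo 9·18=162, Kent→Largo 3·7=21, Wirral→Largo 13·14=182. Service 789; fixed 109; total 898.

Total cost: 898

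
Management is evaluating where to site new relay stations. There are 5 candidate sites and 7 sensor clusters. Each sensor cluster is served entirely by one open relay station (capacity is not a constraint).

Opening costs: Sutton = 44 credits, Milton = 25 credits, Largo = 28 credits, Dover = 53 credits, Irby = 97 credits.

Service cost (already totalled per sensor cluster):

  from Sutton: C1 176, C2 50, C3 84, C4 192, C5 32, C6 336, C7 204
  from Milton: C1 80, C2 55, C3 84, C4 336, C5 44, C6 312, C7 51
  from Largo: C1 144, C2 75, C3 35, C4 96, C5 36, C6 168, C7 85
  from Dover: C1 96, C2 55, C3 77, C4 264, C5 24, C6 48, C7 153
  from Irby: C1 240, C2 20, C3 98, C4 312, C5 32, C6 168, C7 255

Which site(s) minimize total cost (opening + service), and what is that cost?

Open Milton, Largo and Dover; minimum total cost 495.

For any fixed open set, each sensor cluster goes to its cheapest open site; total = fixed + service.
{Milton, Largo, Dover}: C1→Milton 80, C2→Milton 55, C3→Largo 35, C4→Largo 96, C5→Dover 24, C6→Dover 48, C7→Milton 51. Service 389; fixed 106; total 495.
{Largo, Dover}: service 439 + fixed 81 = 520
{Sutton, Milton, Largo, Dover}: C1→Milton 80, C2→Sutton 50, C3→Largo 35, C4→Largo 96, C5→Dover 24, C6→Dover 48, C7→Milton 51. Service 384; fixed 150; total 534.
{Sutton, Milton, Largo, Dover, Irby}: service 354 + fixed 247 = 601
No other subset beats 495.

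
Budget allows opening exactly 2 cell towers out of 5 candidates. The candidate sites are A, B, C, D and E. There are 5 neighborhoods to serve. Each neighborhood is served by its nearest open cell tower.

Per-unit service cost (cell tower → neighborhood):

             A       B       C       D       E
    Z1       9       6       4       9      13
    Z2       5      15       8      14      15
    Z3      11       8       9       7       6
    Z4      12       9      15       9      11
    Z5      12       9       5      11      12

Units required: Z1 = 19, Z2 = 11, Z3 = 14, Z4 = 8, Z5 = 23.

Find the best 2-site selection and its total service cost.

Choose C and D; total service cost 449.

With exactly 2 open, each neighborhood uses its cheapest among the chosen.
{C, D}: Z1→C 4·19=76, Z2→C 8·11=88, Z3→D 7·14=98, Z4→D 9·8=72, Z5→C 5·23=115. Service cost 449.
{C, E}: service cost 451
{B, C}: service cost 463
Among all 10 size-2 choices, {C, D} is lowest.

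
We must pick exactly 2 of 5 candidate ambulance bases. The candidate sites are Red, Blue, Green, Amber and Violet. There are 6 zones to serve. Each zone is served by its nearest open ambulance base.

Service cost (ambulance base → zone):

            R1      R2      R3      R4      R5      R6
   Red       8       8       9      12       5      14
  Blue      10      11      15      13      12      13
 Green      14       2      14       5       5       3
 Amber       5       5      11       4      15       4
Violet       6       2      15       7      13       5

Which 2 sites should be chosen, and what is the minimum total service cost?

With exactly 2 open, each zone uses its cheapest among the chosen.
{Green, Amber}: R1→Amber 5, R2→Green 2, R3→Amber 11, R4→Amber 4, R5→Green 5, R6→Green 3. Service cost 30.
{Red, Green}: service cost 32
{Red, Amber}: service cost 32
Among all 10 size-2 choices, {Green, Amber} is lowest.

Choose Green and Amber; total service cost 30.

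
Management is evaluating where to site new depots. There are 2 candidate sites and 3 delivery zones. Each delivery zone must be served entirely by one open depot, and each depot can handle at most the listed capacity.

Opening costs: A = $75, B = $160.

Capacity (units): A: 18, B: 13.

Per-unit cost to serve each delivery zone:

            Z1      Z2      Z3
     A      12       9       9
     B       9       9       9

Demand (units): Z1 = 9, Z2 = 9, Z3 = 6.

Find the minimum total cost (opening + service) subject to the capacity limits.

Minimum total cost: 451

Open {A, B}: Z1→B 9·9=81, Z2→A 9·9=81, Z3→A 9·6=54.
Loads: A carries 15/18, B carries 9/13. Service 216; fixed 235; total 451.
Next best feasible plan costs 478.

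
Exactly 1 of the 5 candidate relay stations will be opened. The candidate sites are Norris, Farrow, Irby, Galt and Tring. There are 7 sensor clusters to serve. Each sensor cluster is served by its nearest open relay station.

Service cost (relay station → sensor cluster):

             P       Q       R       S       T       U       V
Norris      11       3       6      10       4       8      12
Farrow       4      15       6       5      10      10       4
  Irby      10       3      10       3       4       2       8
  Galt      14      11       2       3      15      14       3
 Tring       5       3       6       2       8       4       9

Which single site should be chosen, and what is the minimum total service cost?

With exactly 1 open, each sensor cluster uses its cheapest among the chosen.
{Tring}: P→Tring 5, Q→Tring 3, R→Tring 6, S→Tring 2, T→Tring 8, U→Tring 4, V→Tring 9. Service cost 37.
{Irby}: service cost 40
{Norris}: service cost 54
Among all 5 size-1 choices, {Tring} is lowest.

Choose Tring only; total service cost 37.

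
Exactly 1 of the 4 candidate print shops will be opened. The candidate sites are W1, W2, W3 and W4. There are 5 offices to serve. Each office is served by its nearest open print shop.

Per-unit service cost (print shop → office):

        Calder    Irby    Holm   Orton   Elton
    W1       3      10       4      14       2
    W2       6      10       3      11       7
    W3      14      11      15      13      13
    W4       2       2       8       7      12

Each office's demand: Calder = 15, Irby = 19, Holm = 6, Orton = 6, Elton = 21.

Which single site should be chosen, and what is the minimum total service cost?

With exactly 1 open, each office uses its cheapest among the chosen.
{W1}: Calder→W1 3·15=45, Irby→W1 10·19=190, Holm→W1 4·6=24, Orton→W1 14·6=84, Elton→W1 2·21=42. Service cost 385.
{W4}: service cost 410
{W2}: service cost 511
Among all 4 size-1 choices, {W1} is lowest.

Choose W1 only; total service cost 385.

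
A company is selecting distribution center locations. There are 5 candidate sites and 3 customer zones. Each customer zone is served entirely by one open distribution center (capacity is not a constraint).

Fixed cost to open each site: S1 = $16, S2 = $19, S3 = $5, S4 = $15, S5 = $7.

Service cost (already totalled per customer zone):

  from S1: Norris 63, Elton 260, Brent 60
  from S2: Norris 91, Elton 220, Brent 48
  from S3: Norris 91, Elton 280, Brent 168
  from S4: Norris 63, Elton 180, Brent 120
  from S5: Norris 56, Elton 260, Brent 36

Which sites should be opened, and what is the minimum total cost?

Open S4 and S5; minimum total cost 294.

For any fixed open set, each customer zone goes to its cheapest open site; total = fixed + service.
{S4, S5}: Norris→S5 56, Elton→S4 180, Brent→S5 36. Service 272; fixed 22; total 294.
{S3, S4, S5}: service 272 + fixed 27 = 299
{S1, S4, S5}: Norris→S5 56, Elton→S4 180, Brent→S5 36. Service 272; fixed 38; total 310.
{S1, S2, S3, S4, S5}: service 272 + fixed 62 = 334
No other subset beats 294.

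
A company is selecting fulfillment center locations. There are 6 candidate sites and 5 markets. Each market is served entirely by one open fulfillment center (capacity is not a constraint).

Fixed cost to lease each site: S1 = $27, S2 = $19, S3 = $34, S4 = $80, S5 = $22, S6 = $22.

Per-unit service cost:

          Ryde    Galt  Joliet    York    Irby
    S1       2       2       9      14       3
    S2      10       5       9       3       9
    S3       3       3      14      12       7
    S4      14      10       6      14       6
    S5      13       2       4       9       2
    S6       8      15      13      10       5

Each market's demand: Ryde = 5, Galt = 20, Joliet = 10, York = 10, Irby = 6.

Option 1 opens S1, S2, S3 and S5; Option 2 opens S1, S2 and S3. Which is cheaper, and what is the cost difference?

Option 1: {S1, S2, S3, S5}: Ryde→S1 2·5=10, Galt→S1 2·20=40, Joliet→S5 4·10=40, York→S2 3·10=30, Irby→S5 2·6=12. Service 132; fixed 102; total 234.
Option 2: {S1, S2, S3}: Ryde→S1 2·5=10, Galt→S1 2·20=40, Joliet→S1 9·10=90, York→S2 3·10=30, Irby→S1 3·6=18. Service 188; fixed 80; total 268.
Difference: |234 − 268| = 34.

Option 1 is cheaper by 34.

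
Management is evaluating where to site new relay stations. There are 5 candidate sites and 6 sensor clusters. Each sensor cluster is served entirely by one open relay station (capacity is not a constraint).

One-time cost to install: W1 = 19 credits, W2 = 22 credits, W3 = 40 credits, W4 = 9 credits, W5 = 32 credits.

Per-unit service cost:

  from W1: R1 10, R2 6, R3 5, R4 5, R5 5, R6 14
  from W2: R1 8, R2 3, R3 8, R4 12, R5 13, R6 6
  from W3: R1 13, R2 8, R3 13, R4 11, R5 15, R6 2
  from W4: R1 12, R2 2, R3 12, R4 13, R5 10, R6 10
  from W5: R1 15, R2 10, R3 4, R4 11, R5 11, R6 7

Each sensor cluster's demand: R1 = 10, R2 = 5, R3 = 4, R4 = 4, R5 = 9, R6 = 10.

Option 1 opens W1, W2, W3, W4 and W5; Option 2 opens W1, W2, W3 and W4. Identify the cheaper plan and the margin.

Option 1: {W1, W2, W3, W4, W5}: R1→W2 8·10=80, R2→W4 2·5=10, R3→W5 4·4=16, R4→W1 5·4=20, R5→W1 5·9=45, R6→W3 2·10=20. Service 191; fixed 122; total 313.
Option 2: {W1, W2, W3, W4}: R1→W2 8·10=80, R2→W4 2·5=10, R3→W1 5·4=20, R4→W1 5·4=20, R5→W1 5·9=45, R6→W3 2·10=20. Service 195; fixed 90; total 285.
Difference: |313 − 285| = 28.

Option 2 is cheaper by 28.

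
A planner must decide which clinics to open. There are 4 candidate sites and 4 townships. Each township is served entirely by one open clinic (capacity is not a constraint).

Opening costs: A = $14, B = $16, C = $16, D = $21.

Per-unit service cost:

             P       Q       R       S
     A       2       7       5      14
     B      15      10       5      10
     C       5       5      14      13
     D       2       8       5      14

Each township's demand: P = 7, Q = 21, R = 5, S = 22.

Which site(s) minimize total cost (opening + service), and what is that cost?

Open A, B and C; minimum total cost 410.

For any fixed open set, each township goes to its cheapest open site; total = fixed + service.
{A, B, C}: P→A 2·7=14, Q→C 5·21=105, R→A 5·5=25, S→B 10·22=220. Service 364; fixed 46; total 410.
{B, C}: P→C 5·7=35, Q→C 5·21=105, R→B 5·5=25, S→B 10·22=220. Service 385; fixed 32; total 417.
{B, C, D}: service 364 + fixed 53 = 417
{A, B, C, D}: P→A 2·7=14, Q→C 5·21=105, R→A 5·5=25, S→B 10·22=220. Service 364; fixed 67; total 431.
(All 15 nonempty subsets were checked; A, B and C is lowest.)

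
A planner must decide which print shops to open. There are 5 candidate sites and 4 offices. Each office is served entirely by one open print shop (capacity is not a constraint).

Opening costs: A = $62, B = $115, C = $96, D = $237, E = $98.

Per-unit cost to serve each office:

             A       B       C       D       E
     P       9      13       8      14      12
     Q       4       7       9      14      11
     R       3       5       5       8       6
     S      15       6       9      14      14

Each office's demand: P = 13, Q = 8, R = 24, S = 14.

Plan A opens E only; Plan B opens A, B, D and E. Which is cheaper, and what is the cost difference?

Plan A is cheaper by 135.

Plan A: {E}: P→E 12·13=156, Q→E 11·8=88, R→E 6·24=144, S→E 14·14=196. Service 584; fixed 98; total 682.
Plan B: {A, B, D, E}: P→A 9·13=117, Q→A 4·8=32, R→A 3·24=72, S→B 6·14=84. Service 305; fixed 512; total 817.
Difference: |682 − 817| = 135.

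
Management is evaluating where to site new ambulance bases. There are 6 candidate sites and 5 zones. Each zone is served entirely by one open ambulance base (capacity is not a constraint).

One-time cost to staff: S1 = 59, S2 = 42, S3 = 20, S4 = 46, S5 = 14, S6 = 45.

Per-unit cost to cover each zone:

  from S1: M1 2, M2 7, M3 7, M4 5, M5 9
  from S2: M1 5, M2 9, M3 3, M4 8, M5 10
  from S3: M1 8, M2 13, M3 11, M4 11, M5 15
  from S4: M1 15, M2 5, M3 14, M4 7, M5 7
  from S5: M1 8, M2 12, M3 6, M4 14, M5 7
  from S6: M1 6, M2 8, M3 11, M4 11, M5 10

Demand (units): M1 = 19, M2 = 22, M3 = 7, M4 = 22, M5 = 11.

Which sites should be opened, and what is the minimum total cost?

Open S1 and S4; minimum total cost 489.

For any fixed open set, each zone goes to its cheapest open site; total = fixed + service.
{S1, S4}: M1→S1 2·19=38, M2→S4 5·22=110, M3→S1 7·7=49, M4→S1 5·22=110, M5→S4 7·11=77. Service 384; fixed 105; total 489.
{S1, S5}: M1→S1 2·19=38, M2→S1 7·22=154, M3→S5 6·7=42, M4→S1 5·22=110, M5→S5 7·11=77. Service 421; fixed 73; total 494.
{S1, S4, S5}: service 377 + fixed 119 = 496
{S1, S2, S3, S4, S5, S6}: service 356 + fixed 226 = 582
No other subset beats 489.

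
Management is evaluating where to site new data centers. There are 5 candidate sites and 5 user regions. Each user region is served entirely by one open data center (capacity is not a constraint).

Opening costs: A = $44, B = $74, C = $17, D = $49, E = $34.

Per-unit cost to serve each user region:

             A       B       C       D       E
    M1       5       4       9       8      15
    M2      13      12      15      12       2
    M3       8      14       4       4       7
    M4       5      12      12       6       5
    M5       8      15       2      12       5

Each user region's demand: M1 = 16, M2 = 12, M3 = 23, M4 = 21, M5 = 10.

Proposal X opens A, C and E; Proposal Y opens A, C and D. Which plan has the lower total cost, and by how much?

Proposal X is cheaper by 135.

Proposal X: {A, C, E}: M1→A 5·16=80, M2→E 2·12=24, M3→C 4·23=92, M4→A 5·21=105, M5→C 2·10=20. Service 321; fixed 95; total 416.
Proposal Y: {A, C, D}: M1→A 5·16=80, M2→D 12·12=144, M3→C 4·23=92, M4→A 5·21=105, M5→C 2·10=20. Service 441; fixed 110; total 551.
Difference: |416 − 551| = 135.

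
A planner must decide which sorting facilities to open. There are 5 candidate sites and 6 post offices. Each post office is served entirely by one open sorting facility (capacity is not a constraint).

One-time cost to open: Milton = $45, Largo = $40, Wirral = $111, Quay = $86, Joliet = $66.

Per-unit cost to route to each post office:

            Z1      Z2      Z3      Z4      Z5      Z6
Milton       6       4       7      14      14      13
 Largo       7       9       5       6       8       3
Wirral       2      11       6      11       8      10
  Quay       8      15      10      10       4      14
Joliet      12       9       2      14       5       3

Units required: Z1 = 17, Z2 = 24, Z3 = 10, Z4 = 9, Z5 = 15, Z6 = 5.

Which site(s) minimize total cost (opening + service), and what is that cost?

For any fixed open set, each post office goes to its cheapest open site; total = fixed + service.
{Milton, Largo, Joliet}: Z1→Milton 6·17=102, Z2→Milton 4·24=96, Z3→Joliet 2·10=20, Z4→Largo 6·9=54, Z5→Joliet 5·15=75, Z6→Largo 3·5=15. Service 362; fixed 151; total 513.
{Milton, Largo}: Z1→Milton 6·17=102, Z2→Milton 4·24=96, Z3→Largo 5·10=50, Z4→Largo 6·9=54, Z5→Largo 8·15=120, Z6→Largo 3·5=15. Service 437; fixed 85; total 522.
{Milton, Joliet}: service 434 + fixed 111 = 545
{Milton, Largo, Wirral, Quay, Joliet}: service 279 + fixed 348 = 627
No other subset beats 513.

Open Milton, Largo and Joliet; minimum total cost 513.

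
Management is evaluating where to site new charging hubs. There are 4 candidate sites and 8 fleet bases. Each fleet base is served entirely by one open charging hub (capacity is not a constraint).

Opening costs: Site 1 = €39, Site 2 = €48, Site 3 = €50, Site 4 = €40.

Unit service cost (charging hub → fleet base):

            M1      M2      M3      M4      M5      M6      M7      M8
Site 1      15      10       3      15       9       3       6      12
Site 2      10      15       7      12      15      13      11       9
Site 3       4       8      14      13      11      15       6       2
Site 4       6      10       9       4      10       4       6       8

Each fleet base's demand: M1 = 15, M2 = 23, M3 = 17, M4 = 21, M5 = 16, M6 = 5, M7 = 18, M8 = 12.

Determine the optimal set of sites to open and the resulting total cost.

Open Site 1, Site 3 and Site 4; minimum total cost 799.

For any fixed open set, each fleet base goes to its cheapest open site; total = fixed + service.
{Site 1, Site 3, Site 4}: M1→Site 3 4·15=60, M2→Site 3 8·23=184, M3→Site 1 3·17=51, M4→Site 4 4·21=84, M5→Site 1 9·16=144, M6→Site 1 3·5=15, M7→Site 1 6·18=108, M8→Site 3 2·12=24. Service 670; fixed 129; total 799.
{Site 1, Site 2, Site 3, Site 4}: service 670 + fixed 177 = 847
{Site 3, Site 4}: M1→Site 3 4·15=60, M2→Site 3 8·23=184, M3→Site 4 9·17=153, M4→Site 4 4·21=84, M5→Site 4 10·16=160, M6→Site 4 4·5=20, M7→Site 3 6·18=108, M8→Site 3 2·12=24. Service 793; fixed 90; total 883.
{Site 1}: service 1232 + fixed 39 = 1271
No other subset beats 799.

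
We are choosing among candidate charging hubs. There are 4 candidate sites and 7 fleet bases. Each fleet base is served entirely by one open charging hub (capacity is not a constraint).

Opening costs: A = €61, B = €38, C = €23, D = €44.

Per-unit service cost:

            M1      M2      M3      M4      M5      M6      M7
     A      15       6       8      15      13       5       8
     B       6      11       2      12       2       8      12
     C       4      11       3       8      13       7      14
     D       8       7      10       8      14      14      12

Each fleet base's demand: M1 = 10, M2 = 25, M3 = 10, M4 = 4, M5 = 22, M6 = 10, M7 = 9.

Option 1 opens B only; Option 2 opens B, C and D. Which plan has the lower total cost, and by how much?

Option 2 is cheaper by 79.

Option 1: {B}: M1→B 6·10=60, M2→B 11·25=275, M3→B 2·10=20, M4→B 12·4=48, M5→B 2·22=44, M6→B 8·10=80, M7→B 12·9=108. Service 635; fixed 38; total 673.
Option 2: {B, C, D}: M1→C 4·10=40, M2→D 7·25=175, M3→B 2·10=20, M4→C 8·4=32, M5→B 2·22=44, M6→C 7·10=70, M7→B 12·9=108. Service 489; fixed 105; total 594.
Difference: |673 − 594| = 79.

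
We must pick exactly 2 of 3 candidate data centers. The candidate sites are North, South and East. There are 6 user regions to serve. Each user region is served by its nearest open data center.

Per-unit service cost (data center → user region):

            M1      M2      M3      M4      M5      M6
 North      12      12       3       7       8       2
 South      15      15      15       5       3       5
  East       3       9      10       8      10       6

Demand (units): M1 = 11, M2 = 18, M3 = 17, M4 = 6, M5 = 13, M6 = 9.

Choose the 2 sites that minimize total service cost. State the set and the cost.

Choose North and East; total service cost 410.

With exactly 2 open, each user region uses its cheapest among the chosen.
{North, East}: M1→East 3·11=33, M2→East 9·18=162, M3→North 3·17=51, M4→North 7·6=42, M5→North 8·13=104, M6→North 2·9=18. Service cost 410.
{South, East}: service cost 479
{North, South}: service cost 486
Among all 3 size-2 choices, {North, East} is lowest.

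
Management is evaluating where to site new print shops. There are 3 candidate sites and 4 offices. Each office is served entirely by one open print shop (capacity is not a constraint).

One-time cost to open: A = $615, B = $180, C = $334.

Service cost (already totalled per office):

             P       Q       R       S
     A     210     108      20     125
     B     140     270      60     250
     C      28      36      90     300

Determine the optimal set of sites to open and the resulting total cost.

For any fixed open set, each office goes to its cheapest open site; total = fixed + service.
{C}: P→C 28, Q→C 36, R→C 90, S→C 300. Service 454; fixed 334; total 788.
{B, C}: P→C 28, Q→C 36, R→B 60, S→B 250. Service 374; fixed 514; total 888.
{B}: P→B 140, Q→B 270, R→B 60, S→B 250. Service 720; fixed 180; total 900.
{A, B, C}: service 209 + fixed 1129 = 1338
No other subset beats 788.

Open C only; minimum total cost 788.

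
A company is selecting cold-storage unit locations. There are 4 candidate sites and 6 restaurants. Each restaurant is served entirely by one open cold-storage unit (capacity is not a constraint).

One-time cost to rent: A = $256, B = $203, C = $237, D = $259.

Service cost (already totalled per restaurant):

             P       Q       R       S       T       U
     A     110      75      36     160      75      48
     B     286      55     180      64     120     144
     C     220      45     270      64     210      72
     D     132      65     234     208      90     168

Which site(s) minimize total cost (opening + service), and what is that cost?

Open A only; minimum total cost 760.

For any fixed open set, each restaurant goes to its cheapest open site; total = fixed + service.
{A}: P→A 110, Q→A 75, R→A 36, S→A 160, T→A 75, U→A 48. Service 504; fixed 256; total 760.
{A, B}: service 388 + fixed 459 = 847
{A, C}: P→A 110, Q→C 45, R→A 36, S→C 64, T→A 75, U→A 48. Service 378; fixed 493; total 871.
{A, B, C, D}: P→A 110, Q→C 45, R→A 36, S→B 64, T→A 75, U→A 48. Service 378; fixed 955; total 1333.
No other subset beats 760.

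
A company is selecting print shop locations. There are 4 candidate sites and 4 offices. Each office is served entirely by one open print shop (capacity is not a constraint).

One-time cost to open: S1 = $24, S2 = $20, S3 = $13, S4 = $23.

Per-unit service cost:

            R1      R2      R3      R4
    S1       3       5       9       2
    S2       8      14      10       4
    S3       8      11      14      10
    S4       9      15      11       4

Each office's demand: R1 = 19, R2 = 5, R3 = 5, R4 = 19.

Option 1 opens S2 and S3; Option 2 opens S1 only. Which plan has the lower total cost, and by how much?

Option 1: {S2, S3}: R1→S2 8·19=152, R2→S3 11·5=55, R3→S2 10·5=50, R4→S2 4·19=76. Service 333; fixed 33; total 366.
Option 2: {S1}: R1→S1 3·19=57, R2→S1 5·5=25, R3→S1 9·5=45, R4→S1 2·19=38. Service 165; fixed 24; total 189.
Difference: |366 − 189| = 177.

Option 2 is cheaper by 177.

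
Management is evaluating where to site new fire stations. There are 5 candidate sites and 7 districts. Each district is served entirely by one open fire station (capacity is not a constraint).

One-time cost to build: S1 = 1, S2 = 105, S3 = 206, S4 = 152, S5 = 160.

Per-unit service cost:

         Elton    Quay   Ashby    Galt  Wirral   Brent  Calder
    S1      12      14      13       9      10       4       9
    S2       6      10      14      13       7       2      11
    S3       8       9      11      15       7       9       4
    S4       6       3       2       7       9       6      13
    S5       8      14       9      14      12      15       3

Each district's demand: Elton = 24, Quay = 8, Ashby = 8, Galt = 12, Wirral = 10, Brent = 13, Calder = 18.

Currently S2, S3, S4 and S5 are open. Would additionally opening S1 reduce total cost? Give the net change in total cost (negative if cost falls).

No — net change +1 (cost rises by 1).

Current service cost with {S2, S3, S4, S5}: 418.
Adding S1: each district re-picks its cheapest; new service cost 418, saving 0.
Extra fixed cost: 1. Net change = 1 − 0 = 1.
(Totals: 1041 → 1042.)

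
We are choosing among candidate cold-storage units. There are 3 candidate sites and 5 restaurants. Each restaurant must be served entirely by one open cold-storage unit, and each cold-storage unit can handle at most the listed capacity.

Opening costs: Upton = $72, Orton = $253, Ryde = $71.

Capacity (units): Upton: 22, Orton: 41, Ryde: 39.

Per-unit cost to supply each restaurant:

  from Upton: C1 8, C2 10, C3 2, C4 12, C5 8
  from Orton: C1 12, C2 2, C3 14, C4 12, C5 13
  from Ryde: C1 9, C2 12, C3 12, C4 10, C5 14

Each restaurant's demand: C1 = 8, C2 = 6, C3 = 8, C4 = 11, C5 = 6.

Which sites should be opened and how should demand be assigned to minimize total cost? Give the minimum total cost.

Minimum total cost: 449

Open {Upton, Ryde}: C1→Ryde 9·8=72, C2→Upton 10·6=60, C3→Upton 2·8=16, C4→Ryde 10·11=110, C5→Upton 8·6=48.
Loads: Upton carries 20/22, Ryde carries 19/39. Service 306; fixed 143; total 449.
Next best feasible plan costs 453.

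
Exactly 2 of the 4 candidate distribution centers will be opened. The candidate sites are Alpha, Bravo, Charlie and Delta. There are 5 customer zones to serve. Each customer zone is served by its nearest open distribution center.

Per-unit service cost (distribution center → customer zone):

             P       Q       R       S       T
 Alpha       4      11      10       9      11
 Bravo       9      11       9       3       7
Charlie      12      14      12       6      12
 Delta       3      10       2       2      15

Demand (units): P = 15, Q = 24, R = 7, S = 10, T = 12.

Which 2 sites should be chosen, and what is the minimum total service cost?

Choose Bravo and Delta; total service cost 403.

With exactly 2 open, each customer zone uses its cheapest among the chosen.
{Bravo, Delta}: P→Delta 3·15=45, Q→Delta 10·24=240, R→Delta 2·7=14, S→Delta 2·10=20, T→Bravo 7·12=84. Service cost 403.
{Alpha, Delta}: service cost 451
{Charlie, Delta}: service cost 463
Among all 6 size-2 choices, {Bravo, Delta} is lowest.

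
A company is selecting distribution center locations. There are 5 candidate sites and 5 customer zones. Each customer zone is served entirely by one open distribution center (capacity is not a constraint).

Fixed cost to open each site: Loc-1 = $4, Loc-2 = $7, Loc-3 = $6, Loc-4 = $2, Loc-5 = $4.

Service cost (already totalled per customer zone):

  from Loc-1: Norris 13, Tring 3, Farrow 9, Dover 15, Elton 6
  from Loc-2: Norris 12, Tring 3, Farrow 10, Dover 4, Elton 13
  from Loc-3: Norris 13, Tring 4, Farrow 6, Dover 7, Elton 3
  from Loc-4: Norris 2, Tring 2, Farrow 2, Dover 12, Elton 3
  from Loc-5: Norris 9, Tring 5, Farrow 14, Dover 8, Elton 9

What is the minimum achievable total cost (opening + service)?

For any fixed open set, each customer zone goes to its cheapest open site; total = fixed + service.
{Loc-2, Loc-4}: Norris→Loc-4 2, Tring→Loc-4 2, Farrow→Loc-4 2, Dover→Loc-2 4, Elton→Loc-4 3. Service 13; fixed 9; total 22.
{Loc-4}: service 21 + fixed 2 = 23
{Loc-4, Loc-5}: service 17 + fixed 6 = 23
{Loc-1, Loc-2, Loc-3, Loc-4, Loc-5}: service 13 + fixed 23 = 36
No other subset beats 22.

Minimum total cost: 22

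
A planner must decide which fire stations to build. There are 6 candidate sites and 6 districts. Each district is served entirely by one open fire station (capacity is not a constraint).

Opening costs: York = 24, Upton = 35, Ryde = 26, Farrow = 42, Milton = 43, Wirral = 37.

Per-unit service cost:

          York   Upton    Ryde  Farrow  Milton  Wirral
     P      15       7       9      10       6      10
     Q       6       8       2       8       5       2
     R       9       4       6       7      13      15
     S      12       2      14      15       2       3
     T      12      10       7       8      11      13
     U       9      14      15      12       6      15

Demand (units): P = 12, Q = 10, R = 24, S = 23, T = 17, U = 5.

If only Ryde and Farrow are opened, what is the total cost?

Total cost: 841

Each district is assigned to its cheapest site among the open ones.
{Ryde, Farrow}: P→Ryde 9·12=108, Q→Ryde 2·10=20, R→Ryde 6·24=144, S→Ryde 14·23=322, T→Ryde 7·17=119, U→Farrow 12·5=60. Service 773; fixed 68; total 841.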